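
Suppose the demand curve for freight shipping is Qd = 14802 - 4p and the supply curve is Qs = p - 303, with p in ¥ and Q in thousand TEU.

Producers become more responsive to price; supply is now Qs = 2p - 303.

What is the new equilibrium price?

Solve the original market: 14802 - 4p = p - 303, hence p = 3021 and Q = 2718.
The shock moves the curves to Qd = 14802 - 4p and Qs = 2p - 303.
New equilibrium: 14802 - 4p = 2p - 303 ⇒ 15105 = 6p ⇒ p = 2517.5, Q = 4732.

2517.5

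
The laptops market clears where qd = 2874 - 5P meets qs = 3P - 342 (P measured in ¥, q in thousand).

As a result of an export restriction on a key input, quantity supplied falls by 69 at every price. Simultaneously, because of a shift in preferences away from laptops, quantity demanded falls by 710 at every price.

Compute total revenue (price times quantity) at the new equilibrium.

178519.921875

Initially, 2874 - 5P = 3P - 342, so 3216 = 8P and P = 402, q = 864.
With the change applied: demand qd = 2164 - 5P, supply qs = 3P - 411.
Setting them equal: 2164 - 5P = 3P - 411 → 2575 = 8P, so P = 321.875 and q = 554.625.
New expenditure = 321.875 × 554.625 = 178519.921875.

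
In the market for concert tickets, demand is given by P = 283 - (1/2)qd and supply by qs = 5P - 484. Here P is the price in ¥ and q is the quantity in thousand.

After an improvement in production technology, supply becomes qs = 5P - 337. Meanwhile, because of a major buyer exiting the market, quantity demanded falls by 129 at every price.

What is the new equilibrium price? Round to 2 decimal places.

110.57

Initially, 566 - 2P = 5P - 484, so 1050 = 7P and P = 150, q = 266.
The new curves are qd = 437 - 2P (demand) and qs = 5P - 337 (supply).
Clearing the new market: 437 - 2P = 5P - 337, so P = 774/7 ≈ 110.5714 and q = 1511/7 ≈ 215.8571.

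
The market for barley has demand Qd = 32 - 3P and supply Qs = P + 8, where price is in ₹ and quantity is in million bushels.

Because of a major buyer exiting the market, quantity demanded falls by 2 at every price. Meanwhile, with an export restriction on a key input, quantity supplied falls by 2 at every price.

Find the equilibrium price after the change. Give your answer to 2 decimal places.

6.00

Before the shock: 32 - 3P = P + 8 ⇒ 24 = 4P ⇒ P = 6, Q = 14.
The shock moves the curves to Qd = 30 - 3P and Qs = P + 6.
Equate the new curves: 30 - 3P = P + 6, giving 24 = 4P, P = 6, Q = 12.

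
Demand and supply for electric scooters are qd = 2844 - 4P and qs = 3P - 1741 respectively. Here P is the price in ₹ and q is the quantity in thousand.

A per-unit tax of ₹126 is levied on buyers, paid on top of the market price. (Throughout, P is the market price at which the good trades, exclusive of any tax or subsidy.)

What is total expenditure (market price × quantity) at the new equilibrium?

4664

Original equilibrium: 2844 - 4P = 3P - 1741 gives 4585 = 7P, so P = 655 and q = 224.
Since buyers pay the price plus the tax, the effective demand curve becomes qd = 2340 - 4P.
New equilibrium: 2340 - 4P = 3P - 1741 ⇒ 4081 = 7P ⇒ P = 583, q = 8.
New expenditure = 583 × 8 = 4664.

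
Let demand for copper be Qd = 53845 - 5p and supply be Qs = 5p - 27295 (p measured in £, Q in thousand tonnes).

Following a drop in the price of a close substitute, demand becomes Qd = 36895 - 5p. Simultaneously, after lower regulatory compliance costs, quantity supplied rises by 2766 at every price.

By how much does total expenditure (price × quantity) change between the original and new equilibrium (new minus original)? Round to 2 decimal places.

Solve the original market: 53845 - 5p = 5p - 27295, hence p = 8114 and Q = 13275.
After the shift, demand is Qd = 36895 - 5p and supply is Qs = 5p - 24529.
New equilibrium: 36895 - 5p = 5p - 24529 ⇒ 61424 = 10p ⇒ p = 6142.4, Q = 6183.
Expenditure moves from 8114×13275 = 107713350 to 6142.4×6183 = 37978459.2; change = -69734890.80.

-69734890.80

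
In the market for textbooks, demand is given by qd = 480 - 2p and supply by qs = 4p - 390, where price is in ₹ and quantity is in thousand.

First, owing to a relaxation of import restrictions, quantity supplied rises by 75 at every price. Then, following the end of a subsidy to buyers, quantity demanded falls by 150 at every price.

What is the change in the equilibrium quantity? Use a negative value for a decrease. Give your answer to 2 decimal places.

Solve the original market: 480 - 2p = 4p - 390, hence p = 145 and q = 190.
After the shift, demand is qd = 330 - 2p and supply is qs = 4p - 315.
Clearing the new market: 330 - 2p = 4p - 315, so p = 107.5 and q = 115.
Δq = 115 − 190 = -75.00.

-75.00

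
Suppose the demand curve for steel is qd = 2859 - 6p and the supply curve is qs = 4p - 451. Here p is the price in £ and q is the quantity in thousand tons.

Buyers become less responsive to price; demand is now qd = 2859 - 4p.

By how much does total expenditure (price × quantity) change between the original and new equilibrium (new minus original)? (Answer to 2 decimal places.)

+209192.00

Solve the original market: 2859 - 6p = 4p - 451, hence p = 331 and q = 873.
After the shift, demand is qd = 2859 - 4p and supply is qs = 4p - 451.
New equilibrium: 2859 - 4p = 4p - 451 ⇒ 3310 = 8p ⇒ p = 413.75, q = 1204.
Expenditure moves from 331×873 = 288963 to 413.75×1204 = 498155; change = +209192.00.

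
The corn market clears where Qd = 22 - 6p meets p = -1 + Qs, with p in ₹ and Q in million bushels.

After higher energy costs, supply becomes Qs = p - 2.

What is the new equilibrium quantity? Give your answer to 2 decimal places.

Before the shock: 22 - 6p = p + 1 ⇒ 21 = 7p ⇒ p = 3, Q = 4.
The shock moves the curves to Qd = 22 - 6p and Qs = p - 2.
Clearing the new market: 22 - 6p = p - 2, so p = 24/7 ≈ 3.4286 and Q = 10/7 ≈ 1.4286.

1.43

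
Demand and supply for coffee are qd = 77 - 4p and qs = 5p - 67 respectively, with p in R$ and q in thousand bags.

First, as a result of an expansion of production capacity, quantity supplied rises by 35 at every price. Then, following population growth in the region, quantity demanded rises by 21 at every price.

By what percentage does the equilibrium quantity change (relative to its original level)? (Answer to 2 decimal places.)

Solve the original market: 77 - 4p = 5p - 67, hence p = 16 and q = 13.
The new curves are qd = 98 - 4p (demand) and qs = 5p - 32 (supply).
Setting them equal: 98 - 4p = 5p - 32 → 130 = 9p, so p = 130/9 ≈ 14.4444 and q = 362/9 ≈ 40.2222.
%Δq = (40.2222 − 13) / 13 × 100 = +209.40%.

+209.40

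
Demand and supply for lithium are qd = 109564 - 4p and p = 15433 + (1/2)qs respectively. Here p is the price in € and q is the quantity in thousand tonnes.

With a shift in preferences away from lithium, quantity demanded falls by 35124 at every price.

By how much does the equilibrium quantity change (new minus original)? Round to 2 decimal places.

Solve the original market: 109564 - 4p = 2p - 30866, hence p = 23405 and q = 15944.
With the change applied: demand qd = 74440 - 4p, supply qs = 2p - 30866.
Setting them equal: 74440 - 4p = 2p - 30866 → 105306 = 6p, so p = 17551 and q = 4236.
Δq = 4236 − 15944 = -11708.00.

-11708.00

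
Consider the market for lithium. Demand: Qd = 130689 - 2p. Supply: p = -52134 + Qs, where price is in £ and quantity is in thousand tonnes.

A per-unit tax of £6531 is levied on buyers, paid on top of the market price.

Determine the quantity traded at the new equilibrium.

73965

Original equilibrium: 130689 - 2p = p + 52134 gives 78555 = 3p, so p = 26185 and Q = 78319.
Since buyers pay the price plus the tax, the effective demand curve becomes Qd = 117627 - 2p.
Equate the new curves: 117627 - 2p = p + 52134, giving 65493 = 3p, p = 21831, Q = 73965.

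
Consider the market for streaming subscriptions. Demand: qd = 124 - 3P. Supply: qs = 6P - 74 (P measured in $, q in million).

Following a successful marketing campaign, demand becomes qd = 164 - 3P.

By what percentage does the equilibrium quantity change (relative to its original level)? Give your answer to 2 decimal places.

+45.98

Before the shock: 124 - 3P = 6P - 74 ⇒ 198 = 9P ⇒ P = 22, q = 58.
After the shift, demand is qd = 164 - 3P and supply is qs = 6P - 74.
Clearing the new market: 164 - 3P = 6P - 74, so P = 238/9 ≈ 26.4444 and q = 254/3 ≈ 84.6667.
%Δq = (84.6667 − 58) / 58 × 100 = +45.98%.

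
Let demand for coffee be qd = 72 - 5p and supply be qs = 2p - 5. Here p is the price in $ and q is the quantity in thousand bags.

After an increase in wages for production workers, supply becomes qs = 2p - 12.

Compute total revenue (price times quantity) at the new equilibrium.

Initially, 72 - 5p = 2p - 5, so 77 = 7p and p = 11, q = 17.
With the change applied: demand qd = 72 - 5p, supply qs = 2p - 12.
Setting them equal: 72 - 5p = 2p - 12 → 84 = 7p, so p = 12 and q = 12.
New expenditure = 12 × 12 = 144.

144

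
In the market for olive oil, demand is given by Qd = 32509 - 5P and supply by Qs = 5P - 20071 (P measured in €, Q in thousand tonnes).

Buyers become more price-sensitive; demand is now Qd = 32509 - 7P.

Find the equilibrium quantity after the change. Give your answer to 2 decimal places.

1837.33

Original equilibrium: 32509 - 5P = 5P - 20071 gives 52580 = 10P, so P = 5258 and Q = 6219.
The new curves are Qd = 32509 - 7P (demand) and Qs = 5P - 20071 (supply).
Clearing the new market: 32509 - 7P = 5P - 20071, so P = 13145/3 ≈ 4381.6667 and Q = 5512/3 ≈ 1837.3333.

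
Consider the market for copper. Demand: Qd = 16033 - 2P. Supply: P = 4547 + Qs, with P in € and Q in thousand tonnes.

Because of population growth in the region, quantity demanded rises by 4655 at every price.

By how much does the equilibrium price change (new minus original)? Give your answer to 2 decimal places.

+1551.67

Initially, 16033 - 2P = P - 4547, so 20580 = 3P and P = 6860, Q = 2313.
The shock moves the curves to Qd = 20688 - 2P and Qs = P - 4547.
New equilibrium: 20688 - 2P = P - 4547 ⇒ 25235 = 3P ⇒ P = 25235/3 ≈ 8411.6667, Q = 11594/3 ≈ 3864.6667.
ΔP = 8411.6667 − 6860 = +1551.67.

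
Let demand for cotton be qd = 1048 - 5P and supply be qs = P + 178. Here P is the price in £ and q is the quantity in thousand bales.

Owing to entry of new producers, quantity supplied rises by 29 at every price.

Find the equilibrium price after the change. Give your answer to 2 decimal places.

140.17

Solve the original market: 1048 - 5P = P + 178, hence P = 145 and q = 323.
The shock moves the curves to qd = 1048 - 5P and qs = P + 207.
New equilibrium: 1048 - 5P = P + 207 ⇒ 841 = 6P ⇒ P = 841/6 ≈ 140.1667, q = 2083/6 ≈ 347.1667.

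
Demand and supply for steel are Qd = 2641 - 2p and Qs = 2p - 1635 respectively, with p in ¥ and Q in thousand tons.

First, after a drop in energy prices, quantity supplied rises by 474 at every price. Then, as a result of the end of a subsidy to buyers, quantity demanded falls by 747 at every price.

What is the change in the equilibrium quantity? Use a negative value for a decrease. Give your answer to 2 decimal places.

Before the shock: 2641 - 2p = 2p - 1635 ⇒ 4276 = 4p ⇒ p = 1069, Q = 503.
With the change applied: demand Qd = 1894 - 2p, supply Qs = 2p - 1161.
Clearing the new market: 1894 - 2p = 2p - 1161, so p = 763.75 and Q = 366.5.
ΔQ = 366.5 − 503 = -136.50.

-136.50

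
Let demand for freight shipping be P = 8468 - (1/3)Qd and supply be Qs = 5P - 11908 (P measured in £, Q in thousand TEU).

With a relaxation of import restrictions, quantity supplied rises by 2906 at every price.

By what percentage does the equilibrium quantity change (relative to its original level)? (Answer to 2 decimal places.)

Initially, 25404 - 3P = 5P - 11908, so 37312 = 8P and P = 4664, Q = 11412.
With the change applied: demand Qd = 25404 - 3P, supply Qs = 5P - 9002.
New equilibrium: 25404 - 3P = 5P - 9002 ⇒ 34406 = 8P ⇒ P = 4300.75, Q = 12501.75.
%ΔQ = (12501.75 − 11412) / 11412 × 100 = +9.55%.

+9.55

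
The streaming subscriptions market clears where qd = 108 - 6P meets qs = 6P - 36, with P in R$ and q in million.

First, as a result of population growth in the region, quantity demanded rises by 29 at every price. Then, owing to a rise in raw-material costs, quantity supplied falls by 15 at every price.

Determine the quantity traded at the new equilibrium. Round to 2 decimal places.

43.00

Before the shock: 108 - 6P = 6P - 36 ⇒ 144 = 12P ⇒ P = 12, q = 36.
After the shift, demand is qd = 137 - 6P and supply is qs = 6P - 51.
Setting them equal: 137 - 6P = 6P - 51 → 188 = 12P, so P = 47/3 ≈ 15.6667 and q = 43.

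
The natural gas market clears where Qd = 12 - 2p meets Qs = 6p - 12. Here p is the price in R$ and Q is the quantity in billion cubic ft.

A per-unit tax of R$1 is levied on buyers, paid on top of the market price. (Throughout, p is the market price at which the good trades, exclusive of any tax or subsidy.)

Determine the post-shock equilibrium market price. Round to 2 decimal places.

Initially, 12 - 2p = 6p - 12, so 24 = 8p and p = 3, Q = 6.
Since buyers pay the price plus the tax, the effective demand curve becomes Qd = 10 - 2p.
Clearing the new market: 10 - 2p = 6p - 12, so p = 2.75 and Q = 4.5.

2.75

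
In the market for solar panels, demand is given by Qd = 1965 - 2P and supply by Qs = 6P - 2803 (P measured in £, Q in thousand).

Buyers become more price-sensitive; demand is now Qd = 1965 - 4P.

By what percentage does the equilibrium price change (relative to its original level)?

Solve the original market: 1965 - 2P = 6P - 2803, hence P = 596 and Q = 773.
With the change applied: demand Qd = 1965 - 4P, supply Qs = 6P - 2803.
New equilibrium: 1965 - 4P = 6P - 2803 ⇒ 4768 = 10P ⇒ P = 476.8, Q = 57.8.
%ΔP = (476.8 − 596) / 596 × 100 = -20%.

-20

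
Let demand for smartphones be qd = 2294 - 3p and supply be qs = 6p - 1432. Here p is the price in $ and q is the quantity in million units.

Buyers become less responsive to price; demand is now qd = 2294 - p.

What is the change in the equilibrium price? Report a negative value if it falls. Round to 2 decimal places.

Initially, 2294 - 3p = 6p - 1432, so 3726 = 9p and p = 414, q = 1052.
The new curves are qd = 2294 - p (demand) and qs = 6p - 1432 (supply).
Equate the new curves: 2294 - p = 6p - 1432, giving 3726 = 7p, p = 3726/7 ≈ 532.2857, q = 12332/7 ≈ 1761.7143.
Δp = 532.2857 − 414 = +118.29.

+118.29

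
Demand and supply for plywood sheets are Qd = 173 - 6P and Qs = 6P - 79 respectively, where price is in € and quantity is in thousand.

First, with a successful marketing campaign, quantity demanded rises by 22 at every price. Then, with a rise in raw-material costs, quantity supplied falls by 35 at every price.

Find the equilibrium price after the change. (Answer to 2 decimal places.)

25.75

Initially, 173 - 6P = 6P - 79, so 252 = 12P and P = 21, Q = 47.
With the change applied: demand Qd = 195 - 6P, supply Qs = 6P - 114.
Clearing the new market: 195 - 6P = 6P - 114, so P = 25.75 and Q = 40.5.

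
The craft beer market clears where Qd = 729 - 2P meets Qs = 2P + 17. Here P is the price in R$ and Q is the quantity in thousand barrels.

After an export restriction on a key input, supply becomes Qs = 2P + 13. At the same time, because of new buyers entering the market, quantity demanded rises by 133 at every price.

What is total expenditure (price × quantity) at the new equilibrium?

92859.375

Original equilibrium: 729 - 2P = 2P + 17 gives 712 = 4P, so P = 178 and Q = 373.
The shock moves the curves to Qd = 862 - 2P and Qs = 2P + 13.
New equilibrium: 862 - 2P = 2P + 13 ⇒ 849 = 4P ⇒ P = 212.25, Q = 437.5.
New expenditure = 212.25 × 437.5 = 92859.375.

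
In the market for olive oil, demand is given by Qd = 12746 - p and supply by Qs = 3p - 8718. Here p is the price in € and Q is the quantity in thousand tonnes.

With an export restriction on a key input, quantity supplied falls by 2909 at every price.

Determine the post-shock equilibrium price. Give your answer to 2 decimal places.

Before the shock: 12746 - p = 3p - 8718 ⇒ 21464 = 4p ⇒ p = 5366, Q = 7380.
The new curves are Qd = 12746 - p (demand) and Qs = 3p - 11627 (supply).
Equate the new curves: 12746 - p = 3p - 11627, giving 24373 = 4p, p = 6093.25, Q = 6652.75.

6093.25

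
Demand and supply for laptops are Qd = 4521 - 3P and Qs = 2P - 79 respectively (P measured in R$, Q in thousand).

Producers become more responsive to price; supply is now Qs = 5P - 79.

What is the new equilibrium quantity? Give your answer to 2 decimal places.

Solve the original market: 4521 - 3P = 2P - 79, hence P = 920 and Q = 1761.
The new curves are Qd = 4521 - 3P (demand) and Qs = 5P - 79 (supply).
Clearing the new market: 4521 - 3P = 5P - 79, so P = 575 and Q = 2796.

2796.00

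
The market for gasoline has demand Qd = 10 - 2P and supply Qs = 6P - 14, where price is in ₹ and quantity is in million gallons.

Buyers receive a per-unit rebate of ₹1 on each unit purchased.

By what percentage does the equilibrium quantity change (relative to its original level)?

+37.5

Original equilibrium: 10 - 2P = 6P - 14 gives 24 = 8P, so P = 3 and Q = 4.
Since buyers' out-of-pocket price is the market price minus the rebate, the effective demand curve becomes Qd = 12 - 2P.
Setting them equal: 12 - 2P = 6P - 14 → 26 = 8P, so P = 3.25 and Q = 5.5.
%ΔQ = (5.5 − 4) / 4 × 100 = +37.5%.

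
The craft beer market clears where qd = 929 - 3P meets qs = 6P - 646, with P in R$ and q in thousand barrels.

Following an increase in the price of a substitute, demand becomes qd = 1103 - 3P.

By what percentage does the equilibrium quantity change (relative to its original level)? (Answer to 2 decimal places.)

Before the shock: 929 - 3P = 6P - 646 ⇒ 1575 = 9P ⇒ P = 175, q = 404.
The shock moves the curves to qd = 1103 - 3P and qs = 6P - 646.
Equate the new curves: 1103 - 3P = 6P - 646, giving 1749 = 9P, P = 583/3 ≈ 194.3333, q = 520.
%Δq = (520 − 404) / 404 × 100 = +28.71%.

+28.71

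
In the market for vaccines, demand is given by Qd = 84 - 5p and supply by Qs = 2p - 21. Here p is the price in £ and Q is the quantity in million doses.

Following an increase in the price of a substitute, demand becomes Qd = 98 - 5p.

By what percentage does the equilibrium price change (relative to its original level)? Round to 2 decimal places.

+13.33

Solve the original market: 84 - 5p = 2p - 21, hence p = 15 and Q = 9.
The shock moves the curves to Qd = 98 - 5p and Qs = 2p - 21.
Clearing the new market: 98 - 5p = 2p - 21, so p = 17 and Q = 13.
%Δp = (17 − 15) / 15 × 100 = +13.33%.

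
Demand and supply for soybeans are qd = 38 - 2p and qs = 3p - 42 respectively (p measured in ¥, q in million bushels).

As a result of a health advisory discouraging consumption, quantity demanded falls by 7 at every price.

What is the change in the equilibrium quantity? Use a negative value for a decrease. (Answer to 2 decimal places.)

Solve the original market: 38 - 2p = 3p - 42, hence p = 16 and q = 6.
The shock moves the curves to qd = 31 - 2p and qs = 3p - 42.
Clearing the new market: 31 - 2p = 3p - 42, so p = 14.6 and q = 1.8.
Δq = 1.8 − 6 = -4.20.

-4.20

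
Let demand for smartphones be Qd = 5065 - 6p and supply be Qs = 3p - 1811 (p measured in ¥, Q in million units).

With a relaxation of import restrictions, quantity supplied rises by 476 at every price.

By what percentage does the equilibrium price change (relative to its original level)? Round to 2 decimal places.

-6.92

Solve the original market: 5065 - 6p = 3p - 1811, hence p = 764 and Q = 481.
The shock moves the curves to Qd = 5065 - 6p and Qs = 3p - 1335.
Setting them equal: 5065 - 6p = 3p - 1335 → 6400 = 9p, so p = 6400/9 ≈ 711.1111 and Q = 2395/3 ≈ 798.3333.
%Δp = (711.1111 − 764) / 764 × 100 = -6.92%.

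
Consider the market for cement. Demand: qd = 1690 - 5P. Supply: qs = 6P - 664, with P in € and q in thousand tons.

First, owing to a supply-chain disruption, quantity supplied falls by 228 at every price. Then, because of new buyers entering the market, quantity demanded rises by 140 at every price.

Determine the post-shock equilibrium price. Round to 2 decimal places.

Before the shock: 1690 - 5P = 6P - 664 ⇒ 2354 = 11P ⇒ P = 214, q = 620.
The new curves are qd = 1830 - 5P (demand) and qs = 6P - 892 (supply).
Equate the new curves: 1830 - 5P = 6P - 892, giving 2722 = 11P, P = 2722/11 ≈ 247.4545, q = 6520/11 ≈ 592.7273.

247.45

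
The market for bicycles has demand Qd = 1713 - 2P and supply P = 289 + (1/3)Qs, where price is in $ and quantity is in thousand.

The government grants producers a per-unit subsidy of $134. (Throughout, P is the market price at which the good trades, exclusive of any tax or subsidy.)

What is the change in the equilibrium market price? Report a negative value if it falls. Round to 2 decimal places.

Solve the original market: 1713 - 2P = 3P - 867, hence P = 516 and Q = 681.
Since sellers receive the price plus the subsidy, the effective supply curve becomes Qs = 3P - 465.
Setting them equal: 1713 - 2P = 3P - 465 → 2178 = 5P, so P = 435.6 and Q = 841.8.
ΔP = 435.6 − 516 = -80.40.

-80.40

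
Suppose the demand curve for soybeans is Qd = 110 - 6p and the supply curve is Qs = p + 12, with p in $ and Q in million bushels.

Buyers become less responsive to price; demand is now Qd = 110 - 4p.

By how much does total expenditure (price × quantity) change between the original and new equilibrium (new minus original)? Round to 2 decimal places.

+255.36

Solve the original market: 110 - 6p = p + 12, hence p = 14 and Q = 26.
The new curves are Qd = 110 - 4p (demand) and Qs = p + 12 (supply).
Equate the new curves: 110 - 4p = p + 12, giving 98 = 5p, p = 19.6, Q = 31.6.
Expenditure moves from 14×26 = 364 to 19.6×31.6 = 619.36; change = +255.36.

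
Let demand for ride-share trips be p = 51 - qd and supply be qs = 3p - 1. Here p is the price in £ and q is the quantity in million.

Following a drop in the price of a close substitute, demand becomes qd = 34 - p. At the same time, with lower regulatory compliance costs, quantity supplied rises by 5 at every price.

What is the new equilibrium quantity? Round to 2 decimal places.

26.50

Solve the original market: 51 - p = 3p - 1, hence p = 13 and q = 38.
The shock moves the curves to qd = 34 - p and qs = 3p + 4.
Clearing the new market: 34 - p = 3p + 4, so p = 7.5 and q = 26.5.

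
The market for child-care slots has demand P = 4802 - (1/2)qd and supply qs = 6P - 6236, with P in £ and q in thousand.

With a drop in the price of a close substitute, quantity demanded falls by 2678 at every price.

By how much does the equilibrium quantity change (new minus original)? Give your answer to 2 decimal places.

-2008.50

Original equilibrium: 9604 - 2P = 6P - 6236 gives 15840 = 8P, so P = 1980 and q = 5644.
With the change applied: demand qd = 6926 - 2P, supply qs = 6P - 6236.
Clearing the new market: 6926 - 2P = 6P - 6236, so P = 1645.25 and q = 3635.5.
Δq = 3635.5 − 5644 = -2008.50.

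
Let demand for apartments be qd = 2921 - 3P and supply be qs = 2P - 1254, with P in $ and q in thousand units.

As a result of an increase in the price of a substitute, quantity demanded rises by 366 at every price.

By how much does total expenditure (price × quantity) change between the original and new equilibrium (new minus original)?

Original equilibrium: 2921 - 3P = 2P - 1254 gives 4175 = 5P, so P = 835 and q = 416.
The shock moves the curves to qd = 3287 - 3P and qs = 2P - 1254.
Equate the new curves: 3287 - 3P = 2P - 1254, giving 4541 = 5P, P = 908.2, q = 562.4.
Expenditure moves from 835×416 = 347360 to 908.2×562.4 = 510771.68; change = +163411.68.

+163411.68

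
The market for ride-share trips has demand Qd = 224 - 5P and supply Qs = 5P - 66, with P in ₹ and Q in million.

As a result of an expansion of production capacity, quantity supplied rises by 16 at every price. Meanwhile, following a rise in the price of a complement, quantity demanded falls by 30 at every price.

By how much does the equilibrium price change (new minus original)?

Solve the original market: 224 - 5P = 5P - 66, hence P = 29 and Q = 79.
After the shift, demand is Qd = 194 - 5P and supply is Qs = 5P - 50.
Setting them equal: 194 - 5P = 5P - 50 → 244 = 10P, so P = 24.4 and Q = 72.
ΔP = 24.4 − 29 = -4.6.

-4.6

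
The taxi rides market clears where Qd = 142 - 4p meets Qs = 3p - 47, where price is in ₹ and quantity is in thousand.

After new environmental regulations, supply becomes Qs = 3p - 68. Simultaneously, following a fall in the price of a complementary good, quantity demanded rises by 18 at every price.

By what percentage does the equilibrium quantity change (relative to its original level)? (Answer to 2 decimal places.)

Before the shock: 142 - 4p = 3p - 47 ⇒ 189 = 7p ⇒ p = 27, Q = 34.
With the change applied: demand Qd = 160 - 4p, supply Qs = 3p - 68.
New equilibrium: 160 - 4p = 3p - 68 ⇒ 228 = 7p ⇒ p = 228/7 ≈ 32.5714, Q = 208/7 ≈ 29.7143.
%ΔQ = (29.7143 − 34) / 34 × 100 = -12.61%.

-12.61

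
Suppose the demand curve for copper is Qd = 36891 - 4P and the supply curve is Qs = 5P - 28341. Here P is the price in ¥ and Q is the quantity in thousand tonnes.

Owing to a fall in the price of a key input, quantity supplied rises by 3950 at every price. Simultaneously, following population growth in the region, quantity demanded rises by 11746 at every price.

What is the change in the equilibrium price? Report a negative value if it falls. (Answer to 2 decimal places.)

Initially, 36891 - 4P = 5P - 28341, so 65232 = 9P and P = 7248, Q = 7899.
The shock moves the curves to Qd = 48637 - 4P and Qs = 5P - 24391.
Setting them equal: 48637 - 4P = 5P - 24391 → 73028 = 9P, so P = 73028/9 ≈ 8114.2222 and Q = 145621/9 ≈ 16180.1111.
ΔP = 8114.2222 − 7248 = +866.22.

+866.22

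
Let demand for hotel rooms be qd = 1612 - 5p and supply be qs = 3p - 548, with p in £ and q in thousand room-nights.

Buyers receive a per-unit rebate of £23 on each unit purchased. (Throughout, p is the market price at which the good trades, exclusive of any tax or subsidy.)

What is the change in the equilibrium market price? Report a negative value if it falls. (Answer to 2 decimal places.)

+14.38

Initially, 1612 - 5p = 3p - 548, so 2160 = 8p and p = 270, q = 262.
Since buyers' out-of-pocket price is the market price minus the rebate, the effective demand curve becomes qd = 1727 - 5p.
Setting them equal: 1727 - 5p = 3p - 548 → 2275 = 8p, so p = 284.375 and q = 305.125.
Δp = 284.375 − 270 = +14.38.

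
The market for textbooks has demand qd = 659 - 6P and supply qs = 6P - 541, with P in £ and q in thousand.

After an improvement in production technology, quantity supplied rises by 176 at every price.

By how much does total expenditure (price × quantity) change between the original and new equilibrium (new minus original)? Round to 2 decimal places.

+6644.00

Before the shock: 659 - 6P = 6P - 541 ⇒ 1200 = 12P ⇒ P = 100, q = 59.
After the shift, demand is qd = 659 - 6P and supply is qs = 6P - 365.
Clearing the new market: 659 - 6P = 6P - 365, so P = 256/3 ≈ 85.3333 and q = 147.
Expenditure moves from 100×59 = 5900 to 85.3333×147 = 12544; change = +6644.00.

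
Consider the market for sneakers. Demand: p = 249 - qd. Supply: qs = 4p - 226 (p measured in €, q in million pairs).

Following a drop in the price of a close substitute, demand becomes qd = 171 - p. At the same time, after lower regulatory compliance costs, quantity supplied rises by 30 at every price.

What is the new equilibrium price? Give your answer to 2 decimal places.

73.40

Before the shock: 249 - p = 4p - 226 ⇒ 475 = 5p ⇒ p = 95, q = 154.
The new curves are qd = 171 - p (demand) and qs = 4p - 196 (supply).
Setting them equal: 171 - p = 4p - 196 → 367 = 5p, so p = 73.4 and q = 97.6.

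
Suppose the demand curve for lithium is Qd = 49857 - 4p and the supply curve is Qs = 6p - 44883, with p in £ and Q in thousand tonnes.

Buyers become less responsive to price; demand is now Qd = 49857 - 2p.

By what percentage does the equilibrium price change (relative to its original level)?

Initially, 49857 - 4p = 6p - 44883, so 94740 = 10p and p = 9474, Q = 11961.
After the shift, demand is Qd = 49857 - 2p and supply is Qs = 6p - 44883.
Setting them equal: 49857 - 2p = 6p - 44883 → 94740 = 8p, so p = 11842.5 and Q = 26172.
%Δp = (11842.5 − 9474) / 9474 × 100 = +25%.

+25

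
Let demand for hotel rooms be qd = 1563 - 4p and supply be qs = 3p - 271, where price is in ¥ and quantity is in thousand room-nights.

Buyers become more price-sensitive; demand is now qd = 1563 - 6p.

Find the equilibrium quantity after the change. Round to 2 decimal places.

Before the shock: 1563 - 4p = 3p - 271 ⇒ 1834 = 7p ⇒ p = 262, q = 515.
The new curves are qd = 1563 - 6p (demand) and qs = 3p - 271 (supply).
Equate the new curves: 1563 - 6p = 3p - 271, giving 1834 = 9p, p = 1834/9 ≈ 203.7778, q = 1021/3 ≈ 340.3333.

340.33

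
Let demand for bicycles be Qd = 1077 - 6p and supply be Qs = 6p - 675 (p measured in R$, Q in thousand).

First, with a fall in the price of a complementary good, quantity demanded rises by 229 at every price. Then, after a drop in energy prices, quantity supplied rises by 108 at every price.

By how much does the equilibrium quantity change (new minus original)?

+168.5

Solve the original market: 1077 - 6p = 6p - 675, hence p = 146 and Q = 201.
The shock moves the curves to Qd = 1306 - 6p and Qs = 6p - 567.
Setting them equal: 1306 - 6p = 6p - 567 → 1873 = 12p, so p = 1873/12 ≈ 156.0833 and Q = 369.5.
ΔQ = 369.5 − 201 = +168.5.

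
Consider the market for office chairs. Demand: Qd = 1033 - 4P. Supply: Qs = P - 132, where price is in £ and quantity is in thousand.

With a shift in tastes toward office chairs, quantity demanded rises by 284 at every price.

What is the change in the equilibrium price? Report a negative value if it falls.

+56.8

Original equilibrium: 1033 - 4P = P - 132 gives 1165 = 5P, so P = 233 and Q = 101.
After the shift, demand is Qd = 1317 - 4P and supply is Qs = P - 132.
New equilibrium: 1317 - 4P = P - 132 ⇒ 1449 = 5P ⇒ P = 289.8, Q = 157.8.
ΔP = 289.8 − 233 = +56.8.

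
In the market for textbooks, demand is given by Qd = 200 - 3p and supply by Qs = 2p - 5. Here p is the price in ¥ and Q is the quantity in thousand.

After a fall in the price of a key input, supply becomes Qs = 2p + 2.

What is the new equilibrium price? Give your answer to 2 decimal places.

Solve the original market: 200 - 3p = 2p - 5, hence p = 41 and Q = 77.
The shock moves the curves to Qd = 200 - 3p and Qs = 2p + 2.
New equilibrium: 200 - 3p = 2p + 2 ⇒ 198 = 5p ⇒ p = 39.6, Q = 81.2.

39.60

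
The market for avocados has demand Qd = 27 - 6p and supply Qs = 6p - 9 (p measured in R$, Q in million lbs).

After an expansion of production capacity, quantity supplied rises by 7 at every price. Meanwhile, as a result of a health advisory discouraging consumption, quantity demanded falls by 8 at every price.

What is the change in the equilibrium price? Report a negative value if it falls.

Before the shock: 27 - 6p = 6p - 9 ⇒ 36 = 12p ⇒ p = 3, Q = 9.
The shock moves the curves to Qd = 19 - 6p and Qs = 6p - 2.
Setting them equal: 19 - 6p = 6p - 2 → 21 = 12p, so p = 1.75 and Q = 8.5.
Δp = 1.75 − 3 = -1.25.

-1.25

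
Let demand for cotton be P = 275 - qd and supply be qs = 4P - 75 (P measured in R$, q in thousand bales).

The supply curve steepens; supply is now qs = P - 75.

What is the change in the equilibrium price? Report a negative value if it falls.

Initially, 275 - P = 4P - 75, so 350 = 5P and P = 70, q = 205.
With the change applied: demand qd = 275 - P, supply qs = P - 75.
Clearing the new market: 275 - P = P - 75, so P = 175 and q = 100.
ΔP = 175 − 70 = +105.

+105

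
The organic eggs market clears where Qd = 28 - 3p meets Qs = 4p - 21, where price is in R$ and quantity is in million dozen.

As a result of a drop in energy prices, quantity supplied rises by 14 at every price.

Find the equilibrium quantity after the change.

13

Solve the original market: 28 - 3p = 4p - 21, hence p = 7 and Q = 7.
With the change applied: demand Qd = 28 - 3p, supply Qs = 4p - 7.
Setting them equal: 28 - 3p = 4p - 7 → 35 = 7p, so p = 5 and Q = 13.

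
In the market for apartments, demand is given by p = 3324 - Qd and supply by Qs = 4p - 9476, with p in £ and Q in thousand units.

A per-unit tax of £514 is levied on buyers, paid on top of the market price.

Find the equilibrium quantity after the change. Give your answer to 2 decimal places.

352.80

Before the shock: 3324 - p = 4p - 9476 ⇒ 12800 = 5p ⇒ p = 2560, Q = 764.
Since buyers pay the price plus the tax, the effective demand curve becomes Qd = 2810 - p.
Setting them equal: 2810 - p = 4p - 9476 → 12286 = 5p, so p = 2457.2 and Q = 352.8.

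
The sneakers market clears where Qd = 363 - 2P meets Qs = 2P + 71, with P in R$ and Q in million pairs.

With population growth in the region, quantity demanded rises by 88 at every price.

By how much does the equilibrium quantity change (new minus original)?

Original equilibrium: 363 - 2P = 2P + 71 gives 292 = 4P, so P = 73 and Q = 217.
The new curves are Qd = 451 - 2P (demand) and Qs = 2P + 71 (supply).
Equate the new curves: 451 - 2P = 2P + 71, giving 380 = 4P, P = 95, Q = 261.
ΔQ = 261 − 217 = +44.

+44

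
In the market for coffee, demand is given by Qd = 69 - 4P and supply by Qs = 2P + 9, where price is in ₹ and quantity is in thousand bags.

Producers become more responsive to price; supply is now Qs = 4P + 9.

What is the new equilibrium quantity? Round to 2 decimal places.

39.00

Original equilibrium: 69 - 4P = 2P + 9 gives 60 = 6P, so P = 10 and Q = 29.
The new curves are Qd = 69 - 4P (demand) and Qs = 4P + 9 (supply).
Equate the new curves: 69 - 4P = 4P + 9, giving 60 = 8P, P = 7.5, Q = 39.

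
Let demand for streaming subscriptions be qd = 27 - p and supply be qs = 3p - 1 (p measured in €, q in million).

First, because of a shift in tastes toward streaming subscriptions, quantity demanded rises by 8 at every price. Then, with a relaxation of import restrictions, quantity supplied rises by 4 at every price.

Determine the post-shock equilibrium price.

8

Original equilibrium: 27 - p = 3p - 1 gives 28 = 4p, so p = 7 and q = 20.
After the shift, demand is qd = 35 - p and supply is qs = 3p + 3.
Equate the new curves: 35 - p = 3p + 3, giving 32 = 4p, p = 8, q = 27.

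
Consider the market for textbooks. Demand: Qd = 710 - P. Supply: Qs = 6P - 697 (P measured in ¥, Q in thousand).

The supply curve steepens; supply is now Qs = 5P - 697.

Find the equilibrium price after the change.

234.5

Solve the original market: 710 - P = 6P - 697, hence P = 201 and Q = 509.
With the change applied: demand Qd = 710 - P, supply Qs = 5P - 697.
Setting them equal: 710 - P = 5P - 697 → 1407 = 6P, so P = 234.5 and Q = 475.5.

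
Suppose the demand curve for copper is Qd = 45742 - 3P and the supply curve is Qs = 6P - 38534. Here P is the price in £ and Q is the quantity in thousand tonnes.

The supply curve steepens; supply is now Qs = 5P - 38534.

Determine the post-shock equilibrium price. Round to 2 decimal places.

10534.50

Before the shock: 45742 - 3P = 6P - 38534 ⇒ 84276 = 9P ⇒ P = 9364, Q = 17650.
With the change applied: demand Qd = 45742 - 3P, supply Qs = 5P - 38534.
Setting them equal: 45742 - 3P = 5P - 38534 → 84276 = 8P, so P = 10534.5 and Q = 14138.5.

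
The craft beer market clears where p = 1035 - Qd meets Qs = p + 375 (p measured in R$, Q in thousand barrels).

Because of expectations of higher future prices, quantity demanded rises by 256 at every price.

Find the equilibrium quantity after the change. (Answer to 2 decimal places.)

Original equilibrium: 1035 - p = p + 375 gives 660 = 2p, so p = 330 and Q = 705.
The shock moves the curves to Qd = 1291 - p and Qs = p + 375.
Clearing the new market: 1291 - p = p + 375, so p = 458 and Q = 833.

833.00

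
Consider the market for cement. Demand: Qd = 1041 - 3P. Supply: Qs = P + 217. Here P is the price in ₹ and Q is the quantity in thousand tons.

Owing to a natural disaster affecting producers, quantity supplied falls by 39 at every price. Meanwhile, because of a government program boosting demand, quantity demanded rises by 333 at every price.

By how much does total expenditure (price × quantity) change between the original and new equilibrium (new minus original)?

+55485

Initially, 1041 - 3P = P + 217, so 824 = 4P and P = 206, Q = 423.
After the shift, demand is Qd = 1374 - 3P and supply is Qs = P + 178.
Clearing the new market: 1374 - 3P = P + 178, so P = 299 and Q = 477.
Expenditure moves from 206×423 = 87138 to 299×477 = 142623; change = +55485.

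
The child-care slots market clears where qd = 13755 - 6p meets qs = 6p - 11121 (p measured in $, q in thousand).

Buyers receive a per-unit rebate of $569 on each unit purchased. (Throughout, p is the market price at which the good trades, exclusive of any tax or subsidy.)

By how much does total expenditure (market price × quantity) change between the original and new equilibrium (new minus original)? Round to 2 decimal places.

+4398939.00

Initially, 13755 - 6p = 6p - 11121, so 24876 = 12p and p = 2073, q = 1317.
Since buyers' out-of-pocket price is the market price minus the rebate, the effective demand curve becomes qd = 17169 - 6p.
Setting them equal: 17169 - 6p = 6p - 11121 → 28290 = 12p, so p = 2357.5 and q = 3024.
Expenditure moves from 2073×1317 = 2730141 to 2357.5×3024 = 7129080; change = +4398939.00.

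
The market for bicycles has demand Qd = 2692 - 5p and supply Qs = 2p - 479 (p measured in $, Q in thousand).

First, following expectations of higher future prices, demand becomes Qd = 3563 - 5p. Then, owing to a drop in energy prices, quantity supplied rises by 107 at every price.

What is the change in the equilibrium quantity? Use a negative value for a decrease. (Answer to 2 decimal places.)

+325.29

Before the shock: 2692 - 5p = 2p - 479 ⇒ 3171 = 7p ⇒ p = 453, Q = 427.
With the change applied: demand Qd = 3563 - 5p, supply Qs = 2p - 372.
New equilibrium: 3563 - 5p = 2p - 372 ⇒ 3935 = 7p ⇒ p = 3935/7 ≈ 562.1429, Q = 5266/7 ≈ 752.2857.
ΔQ = 752.2857 − 427 = +325.29.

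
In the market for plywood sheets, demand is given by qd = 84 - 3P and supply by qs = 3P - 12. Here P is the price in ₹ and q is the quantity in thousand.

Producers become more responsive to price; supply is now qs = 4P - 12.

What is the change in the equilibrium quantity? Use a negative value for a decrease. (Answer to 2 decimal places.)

Initially, 84 - 3P = 3P - 12, so 96 = 6P and P = 16, q = 36.
After the shift, demand is qd = 84 - 3P and supply is qs = 4P - 12.
Equate the new curves: 84 - 3P = 4P - 12, giving 96 = 7P, P = 96/7 ≈ 13.7143, q = 300/7 ≈ 42.8571.
Δq = 42.8571 − 36 = +6.86.

+6.86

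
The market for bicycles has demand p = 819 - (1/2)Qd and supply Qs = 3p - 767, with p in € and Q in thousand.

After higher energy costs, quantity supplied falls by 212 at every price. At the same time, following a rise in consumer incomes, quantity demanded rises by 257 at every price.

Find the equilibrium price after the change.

574.8

Original equilibrium: 1638 - 2p = 3p - 767 gives 2405 = 5p, so p = 481 and Q = 676.
The shock moves the curves to Qd = 1895 - 2p and Qs = 3p - 979.
Clearing the new market: 1895 - 2p = 3p - 979, so p = 574.8 and Q = 745.4.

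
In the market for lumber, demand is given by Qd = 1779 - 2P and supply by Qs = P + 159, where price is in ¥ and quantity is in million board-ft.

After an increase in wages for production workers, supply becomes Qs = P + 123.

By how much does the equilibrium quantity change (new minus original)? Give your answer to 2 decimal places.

-24.00

Solve the original market: 1779 - 2P = P + 159, hence P = 540 and Q = 699.
The shock moves the curves to Qd = 1779 - 2P and Qs = P + 123.
New equilibrium: 1779 - 2P = P + 123 ⇒ 1656 = 3P ⇒ P = 552, Q = 675.
ΔQ = 675 − 699 = -24.00.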